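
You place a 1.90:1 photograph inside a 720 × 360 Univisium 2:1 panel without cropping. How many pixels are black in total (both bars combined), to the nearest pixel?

12960 pixels

Since 1.900 < 2.000, the photograph is height-limited.
Content width = 360 × 1.900 ≈ 684.0000 px.
Black = 720 − 684.0000 = 36.0000 px.
That's 36.0000 × 360 ≈ 12960 black pixels.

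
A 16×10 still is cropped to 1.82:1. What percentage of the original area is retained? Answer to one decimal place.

The width stays; only height is cut (since 1.82:1 is wider than 16×10).
Fraction kept = (1.600)/(1.820) ≈ 87.91%.

87.9%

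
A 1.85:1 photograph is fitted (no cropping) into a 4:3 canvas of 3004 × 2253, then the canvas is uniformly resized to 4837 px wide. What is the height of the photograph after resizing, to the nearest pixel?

2615 px

Fitted into 3004×2253, the photograph spans the width; its height is 3004 / 1.850 ≈ 1623.78 px.
Resizing to 4837 px wide multiplies everything by 1.6102: 1623.78 → 2614.59 px.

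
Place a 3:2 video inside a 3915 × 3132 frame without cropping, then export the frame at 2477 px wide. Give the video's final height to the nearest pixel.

At 3915×3132 the video is width-limited, so height = 3915 × 2/3 ≈ 2610.00 px.
The frame scales by 2477/3915 = 0.6327; 2610.00 × 0.6327 ≈ 1651.33 px.

1651 px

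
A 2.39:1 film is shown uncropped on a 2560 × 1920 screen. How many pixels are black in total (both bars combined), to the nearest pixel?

2173108 pixels

2.39:1 is wider than 4×3, so it spans the full width.
That makes the image 1071.1297 px tall (2560 / 2.390).
1920 − 1071.1297 = 848.8703 px of bars.
Across the 2560-px span: 848.8703 × 2560 ≈ 2173108 px.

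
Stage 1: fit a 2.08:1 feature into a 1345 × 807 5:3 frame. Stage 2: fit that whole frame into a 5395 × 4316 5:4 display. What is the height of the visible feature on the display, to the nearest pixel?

First fit — 2.08:1 into 1345×807 spans the width: 1345.00 × 646.63.
Second fit — the 5:3 canvas into 5395×4316 spans the width: 5395.00 × 3237.00 (×4.0112 from 1345×807).
The feature scales with it: height 646.63 × 4.0112 ≈ 2593.75.

2594 px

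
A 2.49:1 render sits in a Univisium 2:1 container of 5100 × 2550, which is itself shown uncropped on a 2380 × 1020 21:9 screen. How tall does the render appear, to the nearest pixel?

819 px

First fit — 2.49:1 into 5100×2550 spans the width: 5100.00 × 2048.19.
The Univisium 2:1 canvas is height-limited in 2380×1020, giving 2040.00 × 1020.00; scale factor 0.4000.
Applying the same ×0.4000: 2048.19 → 819.28.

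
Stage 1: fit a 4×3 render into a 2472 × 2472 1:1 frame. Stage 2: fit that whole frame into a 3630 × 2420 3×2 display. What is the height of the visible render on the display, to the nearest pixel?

1815 px

Inside the 2472×2472 canvas the render is width-limited at 2472.00 × 1854.00.
Second fit — the 1:1 canvas into 3630×2420 spans the height: 2420.00 × 2420.00 (×0.9790 from 2472×2472).
The render scales with it: height 1854.00 × 0.9790 ≈ 1815.00.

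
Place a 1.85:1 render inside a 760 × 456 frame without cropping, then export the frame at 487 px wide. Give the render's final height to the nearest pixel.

263 px

In the 760×456 frame the render fills the width: height = 760 / 1.850 ≈ 410.81 px.
The frame scales by 487/760 = 0.6408; 410.81 × 0.6408 ≈ 263.24 px.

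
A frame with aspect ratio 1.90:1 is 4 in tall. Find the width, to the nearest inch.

4 × 1.900 = 7.60.

8 in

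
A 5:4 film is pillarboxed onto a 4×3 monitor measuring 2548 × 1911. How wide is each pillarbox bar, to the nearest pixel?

5:4 is narrower than 4×3, so it spans the full height.
The film is 1911 × 5/4 ≈ 2388.75 px wide.
2548 − 2388.75 = 159.25 px of bars (79.62 each).

80 px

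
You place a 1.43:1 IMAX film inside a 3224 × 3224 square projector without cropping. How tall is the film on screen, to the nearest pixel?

1.43:1 IMAX (1.430) > square (1.000), so the film fills the width.
That makes the image 2254.55 px tall (3224 / 1.430).

2255 px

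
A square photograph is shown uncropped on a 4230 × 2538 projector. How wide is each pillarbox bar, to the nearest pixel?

Since 1.000 < 1.667, the photograph is height-limited.
Content width = 2538 × 1/1 ≈ 2538.00 px.
Black = 4230 − 2538.00 = 1692.00 px, or 846.00 per bar.

846 px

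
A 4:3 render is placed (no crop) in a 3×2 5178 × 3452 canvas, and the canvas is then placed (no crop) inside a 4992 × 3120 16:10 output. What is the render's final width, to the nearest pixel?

4160 px

Inside the 5178×3452 canvas the render is height-limited at 4602.67 × 3452.00.
Second fit — the 3×2 canvas into 4992×3120 spans the height: 4680.00 × 3120.00 (×0.9038 from 5178×3452).
So the render's width is 4602.67 × 0.9038 ≈ 4160.00.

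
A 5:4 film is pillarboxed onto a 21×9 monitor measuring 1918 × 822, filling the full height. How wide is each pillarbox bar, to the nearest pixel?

445 px

The film is 822 × 5/4 ≈ 1027.50 px wide.
1918 − 1027.50 = 890.50 px of bars (445.25 each).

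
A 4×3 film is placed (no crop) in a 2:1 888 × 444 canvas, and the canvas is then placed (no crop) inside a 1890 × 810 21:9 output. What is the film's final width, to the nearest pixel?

Inside the 888×444 canvas the film is height-limited at 592.00 × 444.00.
The 2:1 canvas is height-limited in 1890×810, giving 1620.00 × 810.00; scale factor 1.8243.
So the film's width is 592.00 × 1.8243 ≈ 1080.00.

1080 px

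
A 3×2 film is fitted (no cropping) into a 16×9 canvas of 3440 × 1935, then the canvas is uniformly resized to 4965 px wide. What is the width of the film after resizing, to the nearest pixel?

4189 px

In the 3440×1935 frame the film fills the height: width = 1935 × 3/2 ≈ 2902.50 px.
The frame scales by 4965/3440 = 1.4433; 2902.50 × 1.4433 ≈ 4189.22 px.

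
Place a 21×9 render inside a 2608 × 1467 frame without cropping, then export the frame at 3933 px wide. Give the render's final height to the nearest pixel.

Fitted into 2608×1467, the render spans the width; its height is 2608 × 9/21 ≈ 1117.71 px.
Resizing to 3933 px wide multiplies everything by 1.5081: 1117.71 → 1685.57 px.

1686 px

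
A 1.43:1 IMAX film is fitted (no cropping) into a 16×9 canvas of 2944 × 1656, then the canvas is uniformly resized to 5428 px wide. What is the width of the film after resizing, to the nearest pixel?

4366 px

At 2944×1656 the film is height-limited, so width = 1656 × 1.430 ≈ 2368.08 px.
Resizing to 5428 px wide multiplies everything by 1.8438: 2368.08 → 4366.15 px.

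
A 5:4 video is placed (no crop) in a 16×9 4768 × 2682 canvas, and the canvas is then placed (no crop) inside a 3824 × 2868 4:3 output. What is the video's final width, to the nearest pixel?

5:4 in 4768×2682: fills the height, so the video is 3352.50 × 2682.00.
16×9 in 3824×2868: fills the width, so the intermediate becomes 3824.00 × 2151.00 — a scale of ×0.8020.
The video scales with it: width 3352.50 × 0.8020 ≈ 2688.75.

2689 px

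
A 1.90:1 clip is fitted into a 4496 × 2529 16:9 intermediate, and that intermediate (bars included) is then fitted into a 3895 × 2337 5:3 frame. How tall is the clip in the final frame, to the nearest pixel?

2050 px

First fit — 1.90:1 into 4496×2529 spans the width: 4496.00 × 2366.32.
Second fit — the 16:9 canvas into 3895×2337 spans the width: 3895.00 × 2190.94 (×0.8663 from 4496×2529).
Applying the same ×0.8663: 2366.32 → 2050.00.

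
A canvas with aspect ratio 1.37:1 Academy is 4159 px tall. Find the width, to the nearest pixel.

5698 px

Width = 4159 × 1.370 = 5697.83.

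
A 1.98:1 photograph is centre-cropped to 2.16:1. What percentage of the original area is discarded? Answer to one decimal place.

8.3%

The width stays; only height is cut (since 2.16:1 is wider than 1.98:1).
Area ratio = (1.980)/(2.160) = 91.67%; the remaining 8.33% is cropped out.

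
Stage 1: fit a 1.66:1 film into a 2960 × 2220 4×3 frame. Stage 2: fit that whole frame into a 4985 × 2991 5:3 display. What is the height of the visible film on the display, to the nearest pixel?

2402 px

First fit — 1.66:1 into 2960×2220 spans the width: 2960.00 × 1783.13.
Second fit — the 4×3 canvas into 4985×2991 spans the height: 3988.00 × 2991.00 (×1.3473 from 2960×2220).
Applying the same ×1.3473: 1783.13 → 2402.41.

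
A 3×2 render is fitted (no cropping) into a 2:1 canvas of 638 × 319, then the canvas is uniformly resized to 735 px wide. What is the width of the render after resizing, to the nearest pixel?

At 638×319 the render is height-limited, so width = 319 × 3/2 ≈ 478.50 px.
The frame scales by 735/638 = 1.1520; 478.50 × 1.1520 ≈ 551.25 px.

551 px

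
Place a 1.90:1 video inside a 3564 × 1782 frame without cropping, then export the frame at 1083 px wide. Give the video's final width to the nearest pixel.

1029 px

Fitted into 3564×1782, the video spans the height; its width is 1782 × 1.900 ≈ 3385.80 px.
Scaling 3564 → 1083 is ×0.3039, so the width becomes 3385.80 × 0.3039 ≈ 1028.85 px.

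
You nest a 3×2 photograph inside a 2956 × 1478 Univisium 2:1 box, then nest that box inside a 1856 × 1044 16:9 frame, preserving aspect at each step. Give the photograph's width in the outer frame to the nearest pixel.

1392 px

Inside the 2956×1478 canvas the photograph is height-limited at 2217.00 × 1478.00.
The Univisium 2:1 canvas is width-limited in 1856×1044, giving 1856.00 × 928.00; scale factor 0.6279.
Applying the same ×0.6279: 2217.00 → 1392.00.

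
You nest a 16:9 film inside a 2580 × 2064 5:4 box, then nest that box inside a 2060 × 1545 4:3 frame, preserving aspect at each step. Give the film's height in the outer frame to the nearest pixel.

Inside the 2580×2064 canvas the film is width-limited at 2580.00 × 1451.25.
Second fit — the 5:4 canvas into 2060×1545 spans the height: 1931.25 × 1545.00 (×0.7485 from 2580×2064).
So the film's height is 1451.25 × 0.7485 ≈ 1086.33.

1086 px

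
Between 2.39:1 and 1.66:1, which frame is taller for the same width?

1.66:1

2.39 and 1.66; 2.39 > 1.66. The smaller width-to-height ratio is the taller frame.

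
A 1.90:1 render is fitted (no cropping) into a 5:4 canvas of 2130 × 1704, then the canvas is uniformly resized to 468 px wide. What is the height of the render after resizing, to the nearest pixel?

246 px

In the 2130×1704 frame the render fills the width: height = 2130 / 1.900 ≈ 1121.05 px.
Resizing to 468 px wide multiplies everything by 0.2197: 1121.05 → 246.32 px.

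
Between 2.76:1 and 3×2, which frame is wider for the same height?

2.76 and 3×2 = 1.5; 2.76 > 1.5.

2.76:1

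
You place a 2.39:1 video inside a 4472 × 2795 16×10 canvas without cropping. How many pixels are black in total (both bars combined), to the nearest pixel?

4131548 pixels

Since 2.390 > 1.600, the video is width-limited.
That makes the image 1871.1297 px tall (4472 / 2.390).
Black = 2795 − 1871.1297 = 923.8703 px.
Bar area = 923.8703 × 4472 ≈ 4131548 px.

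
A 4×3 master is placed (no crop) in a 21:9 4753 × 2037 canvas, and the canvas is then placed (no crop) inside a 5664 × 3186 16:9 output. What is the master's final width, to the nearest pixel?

3237 px

4×3 in 4753×2037: fills the height, so the master is 2716.00 × 2037.00.
The 21:9 canvas is width-limited in 5664×3186, giving 5664.00 × 2427.43; scale factor 1.1917.
Applying the same ×1.1917: 2716.00 → 3236.57.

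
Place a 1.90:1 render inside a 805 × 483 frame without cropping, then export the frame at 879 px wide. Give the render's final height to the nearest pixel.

At 805×483 the render is width-limited, so height = 805 / 1.900 ≈ 423.68 px.
The frame scales by 879/805 = 1.0919; 423.68 × 1.0919 ≈ 462.63 px.

463 px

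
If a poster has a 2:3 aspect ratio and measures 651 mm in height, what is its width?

434 mm

At 2:3, 651 × 2/3 ≈ 434.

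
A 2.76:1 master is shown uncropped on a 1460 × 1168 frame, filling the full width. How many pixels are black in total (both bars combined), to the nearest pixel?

The master is 1460 / 2.760 ≈ 528.9855 px tall.
Leftover height: 1168 − 528.9855 = 639.0145 px.
Across the 1460-px span: 639.0145 × 1460 ≈ 932961 px.

932961 pixels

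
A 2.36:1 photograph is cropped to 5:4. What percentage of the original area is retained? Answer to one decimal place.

53.0%

5:4 is narrower than 2.36:1, so the crop keeps the full height and trims the width.
Fraction kept = (1.250)/(2.360) ≈ 52.97%.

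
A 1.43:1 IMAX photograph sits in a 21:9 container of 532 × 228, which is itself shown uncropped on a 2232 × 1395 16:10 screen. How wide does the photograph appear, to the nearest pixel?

1368 px

1.43:1 IMAX in 532×228: fills the height, so the photograph is 326.04 × 228.00.
Second fit — the 21:9 canvas into 2232×1395 spans the width: 2232.00 × 956.57 (×4.1955 from 532×228).
Applying the same ×4.1955: 326.04 → 1367.90.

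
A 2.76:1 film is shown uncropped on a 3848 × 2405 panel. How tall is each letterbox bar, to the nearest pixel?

Since 2.760 > 1.600, the film is width-limited.
That makes the image 1394.20 px tall (3848 / 2.760).
Leftover height: 2405 − 1394.20 = 1010.80 px → 505.40 each side.

505 px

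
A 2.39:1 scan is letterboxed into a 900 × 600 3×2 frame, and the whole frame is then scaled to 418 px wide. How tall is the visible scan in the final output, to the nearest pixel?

At 900×600 the scan is width-limited, so height = 900 / 2.390 ≈ 376.57 px.
The frame scales by 418/900 = 0.4644; 376.57 × 0.4644 ≈ 174.90 px.

175 px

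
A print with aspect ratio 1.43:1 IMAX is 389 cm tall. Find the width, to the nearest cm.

556 cm

Width = 389 × 1.430 = 556.27.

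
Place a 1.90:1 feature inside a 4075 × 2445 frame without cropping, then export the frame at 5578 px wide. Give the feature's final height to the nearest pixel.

At 4075×2445 the feature is width-limited, so height = 4075 / 1.900 ≈ 2144.74 px.
The frame scales by 5578/4075 = 1.3688; 2144.74 × 1.3688 ≈ 2935.79 px.

2936 px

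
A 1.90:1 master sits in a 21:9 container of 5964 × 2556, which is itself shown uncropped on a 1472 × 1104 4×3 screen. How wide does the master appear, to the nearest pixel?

1199 px

First fit — 1.90:1 into 5964×2556 spans the height: 4856.40 × 2556.00.
21:9 in 1472×1104: fills the width, so the intermediate becomes 1472.00 × 630.86 — a scale of ×0.2468.
The master scales with it: width 4856.40 × 0.2468 ≈ 1198.63.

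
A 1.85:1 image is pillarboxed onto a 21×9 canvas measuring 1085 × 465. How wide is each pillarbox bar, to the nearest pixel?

1.85:1 is narrower than 21×9, so it spans the full height.
The image is 465 × 1.850 ≈ 860.25 px wide.
Black = 1085 − 860.25 = 224.75 px, or 112.38 per bar.

112 px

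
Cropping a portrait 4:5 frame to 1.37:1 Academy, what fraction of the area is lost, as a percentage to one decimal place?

Going from portrait 4:5 to 1.37:1 Academy means cutting height while keeping width.
Fraction kept = (0.800)/(1.370) ≈ 58.39%, so 41.61% is lost.

41.6%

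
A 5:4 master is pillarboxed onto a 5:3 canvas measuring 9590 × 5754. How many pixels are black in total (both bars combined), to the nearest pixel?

Since 1.250 < 1.667, the master is height-limited.
That makes the image 7192.5000 px wide (5754 × 5/4).
Black = 9590 − 7192.5000 = 2397.5000 px.
Across the 5754-px span: 2397.5000 × 5754 ≈ 13795215 px.

13795215 pixels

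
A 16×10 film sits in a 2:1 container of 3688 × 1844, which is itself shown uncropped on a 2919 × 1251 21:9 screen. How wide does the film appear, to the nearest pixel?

2002 px

Inside the 3688×1844 canvas the film is height-limited at 2950.40 × 1844.00.
2:1 in 2919×1251: fills the height, so the intermediate becomes 2502.00 × 1251.00 — a scale of ×0.6784.
Applying the same ×0.6784: 2950.40 → 2001.60.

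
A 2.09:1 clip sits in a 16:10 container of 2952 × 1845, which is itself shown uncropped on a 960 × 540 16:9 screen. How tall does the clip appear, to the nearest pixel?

First fit — 2.09:1 into 2952×1845 spans the width: 2952.00 × 1412.44.
Second fit — the 16:10 canvas into 960×540 spans the height: 864.00 × 540.00 (×0.2927 from 2952×1845).
So the clip's height is 1412.44 × 0.2927 ≈ 413.40.

413 px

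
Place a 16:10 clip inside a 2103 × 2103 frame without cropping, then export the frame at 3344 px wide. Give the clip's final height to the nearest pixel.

In the 2103×2103 frame the clip fills the width: height = 2103 × 10/16 ≈ 1314.38 px.
The frame scales by 3344/2103 = 1.5901; 1314.38 × 1.5901 ≈ 2090.00 px.

2090 px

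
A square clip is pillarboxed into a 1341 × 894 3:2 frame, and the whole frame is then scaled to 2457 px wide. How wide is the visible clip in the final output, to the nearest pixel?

Fitted into 1341×894, the clip spans the height; its width is 894 × 1/1 ≈ 894.00 px.
Scaling 1341 → 2457 is ×1.8322, so the width becomes 894.00 × 1.8322 ≈ 1638.00 px.

1638 px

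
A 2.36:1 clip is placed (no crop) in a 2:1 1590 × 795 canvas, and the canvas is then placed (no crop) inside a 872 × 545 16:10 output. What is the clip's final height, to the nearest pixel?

Inside the 1590×795 canvas the clip is width-limited at 1590.00 × 673.73.
Second fit — the 2:1 canvas into 872×545 spans the width: 872.00 × 436.00 (×0.5484 from 1590×795).
So the clip's height is 673.73 × 0.5484 ≈ 369.49.

369 px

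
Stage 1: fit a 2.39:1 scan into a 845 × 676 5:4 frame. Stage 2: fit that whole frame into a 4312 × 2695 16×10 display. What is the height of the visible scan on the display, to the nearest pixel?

First fit — 2.39:1 into 845×676 spans the width: 845.00 × 353.56.
The 5:4 canvas is height-limited in 4312×2695, giving 3368.75 × 2695.00; scale factor 3.9867.
The scan scales with it: height 353.56 × 3.9867 ≈ 1409.52.

1410 px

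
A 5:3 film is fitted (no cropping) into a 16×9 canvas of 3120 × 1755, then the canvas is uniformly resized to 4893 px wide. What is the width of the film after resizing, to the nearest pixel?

4587 px

Fitted into 3120×1755, the film spans the height; its width is 1755 × 5/3 ≈ 2925.00 px.
Resizing to 4893 px wide multiplies everything by 1.5683: 2925.00 → 4587.19 px.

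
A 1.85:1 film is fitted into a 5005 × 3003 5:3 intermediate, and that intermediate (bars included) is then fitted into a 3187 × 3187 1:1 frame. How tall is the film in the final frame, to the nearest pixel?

1723 px

1.85:1 in 5005×3003: fills the width, so the film is 5005.00 × 2705.41.
Second fit — the 5:3 canvas into 3187×3187 spans the width: 3187.00 × 1912.20 (×0.6368 from 5005×3003).
Applying the same ×0.6368: 2705.41 → 1722.70.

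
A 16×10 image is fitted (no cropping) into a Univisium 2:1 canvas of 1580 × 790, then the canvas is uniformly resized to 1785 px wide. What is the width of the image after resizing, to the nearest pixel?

1428 px

At 1580×790 the image is height-limited, so width = 790 × 16/10 ≈ 1264.00 px.
Resizing to 1785 px wide multiplies everything by 1.1297: 1264.00 → 1428.00 px.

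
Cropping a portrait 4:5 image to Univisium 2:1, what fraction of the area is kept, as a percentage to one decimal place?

40.0%

Going from portrait 4:5 to Univisium 2:1 means cutting height while keeping width.
(0.800)/(2.000) ≈ 0.400 of the area survives.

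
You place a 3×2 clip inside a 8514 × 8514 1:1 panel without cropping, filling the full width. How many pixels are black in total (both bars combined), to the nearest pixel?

Content height = 8514 × 2/3 ≈ 5676.0000 px.
Leftover height: 8514 − 5676.0000 = 2838.0000 px.
Across the 8514-px span: 2838.0000 × 8514 ≈ 24162732 px.

24162732 pixels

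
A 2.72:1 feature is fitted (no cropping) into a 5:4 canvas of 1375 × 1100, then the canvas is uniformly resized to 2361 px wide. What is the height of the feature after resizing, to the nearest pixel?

868 px

In the 1375×1100 frame the feature fills the width: height = 1375 / 2.720 ≈ 505.51 px.
Resizing to 2361 px wide multiplies everything by 1.7171: 505.51 → 868.01 px.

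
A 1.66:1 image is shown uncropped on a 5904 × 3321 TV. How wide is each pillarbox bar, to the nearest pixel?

1.66:1 (1.660) < 16:9 (1.778), so the image fills the height.
Content width = 3321 × 1.660 ≈ 5512.86 px.
Leftover width: 5904 − 5512.86 = 391.14 px → 195.57 each side.

196 px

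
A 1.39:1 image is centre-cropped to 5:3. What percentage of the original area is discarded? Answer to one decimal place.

Going from 1.39:1 to 5:3 means cutting height while keeping width.
(1.390)/(1.667) ≈ 0.834 of the area survives, leaving 16.60% discarded.

16.6%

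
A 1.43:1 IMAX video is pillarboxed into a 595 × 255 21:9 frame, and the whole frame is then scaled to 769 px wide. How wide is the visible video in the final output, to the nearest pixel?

Fitted into 595×255, the video spans the height; its width is 255 × 1.430 ≈ 364.65 px.
The frame scales by 769/595 = 1.2924; 364.65 × 1.2924 ≈ 471.29 px.

471 px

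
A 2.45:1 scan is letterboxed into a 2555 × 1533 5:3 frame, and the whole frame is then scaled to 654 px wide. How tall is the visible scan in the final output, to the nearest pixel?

267 px

Fitted into 2555×1533, the scan spans the width; its height is 2555 / 2.450 ≈ 1042.86 px.
Scaling 2555 → 654 is ×0.2560, so the height becomes 1042.86 × 0.2560 ≈ 266.94 px.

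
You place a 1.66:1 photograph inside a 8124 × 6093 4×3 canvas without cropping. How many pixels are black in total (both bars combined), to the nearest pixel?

9740872 pixels

1.66:1 (1.660) > 4×3 (1.333), so the photograph fills the width.
The photograph is 8124 / 1.660 ≈ 4893.9759 px tall.
6093 − 4893.9759 = 1199.0241 px of bars.
That's 1199.0241 × 8124 ≈ 9740872 black pixels.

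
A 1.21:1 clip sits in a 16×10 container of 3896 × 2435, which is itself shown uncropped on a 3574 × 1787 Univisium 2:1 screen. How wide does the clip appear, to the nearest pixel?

2162 px

Inside the 3896×2435 canvas the clip is height-limited at 2946.35 × 2435.00.
Second fit — the 16×10 canvas into 3574×1787 spans the height: 2859.20 × 1787.00 (×0.7339 from 3896×2435).
The clip scales with it: width 2946.35 × 0.7339 ≈ 2162.27.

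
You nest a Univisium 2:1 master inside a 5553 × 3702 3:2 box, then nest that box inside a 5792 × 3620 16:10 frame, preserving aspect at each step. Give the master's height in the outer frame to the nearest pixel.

First fit — Univisium 2:1 into 5553×3702 spans the width: 5553.00 × 2776.50.
The 3:2 canvas is height-limited in 5792×3620, giving 5430.00 × 3620.00; scale factor 0.9778.
So the master's height is 2776.50 × 0.9778 ≈ 2715.00.

2715 px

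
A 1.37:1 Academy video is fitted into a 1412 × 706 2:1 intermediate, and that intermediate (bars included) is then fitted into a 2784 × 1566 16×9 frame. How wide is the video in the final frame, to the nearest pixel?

Inside the 1412×706 canvas the video is height-limited at 967.22 × 706.00.
The 2:1 canvas is width-limited in 2784×1566, giving 2784.00 × 1392.00; scale factor 1.9717.
The video scales with it: width 967.22 × 1.9717 ≈ 1907.04.

1907 px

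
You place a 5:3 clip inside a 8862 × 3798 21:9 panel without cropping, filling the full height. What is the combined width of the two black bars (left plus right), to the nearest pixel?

2532 px

Content width = 3798 × 5/3 ≈ 6330.00 px.
Leftover width: 8862 − 6330.00 = 2532.00 px.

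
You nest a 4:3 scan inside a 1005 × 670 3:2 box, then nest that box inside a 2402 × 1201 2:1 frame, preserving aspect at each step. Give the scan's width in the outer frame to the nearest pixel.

Inside the 1005×670 canvas the scan is height-limited at 893.33 × 670.00.
Second fit — the 3:2 canvas into 2402×1201 spans the height: 1801.50 × 1201.00 (×1.7925 from 1005×670).
The scan scales with it: width 893.33 × 1.7925 ≈ 1601.33.

1601 px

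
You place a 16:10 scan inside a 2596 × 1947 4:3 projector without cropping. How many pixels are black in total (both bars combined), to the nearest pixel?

842402 pixels

16:10 is wider than 4:3, so it spans the full width.
Content height = 2596 × 10/16 ≈ 1622.5000 px.
1947 − 1622.5000 = 324.5000 px of bars.
Bar area = 324.5000 × 2596 ≈ 842402 px.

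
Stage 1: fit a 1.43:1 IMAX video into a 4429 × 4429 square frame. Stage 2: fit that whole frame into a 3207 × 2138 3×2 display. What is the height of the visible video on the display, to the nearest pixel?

1495 px

First fit — 1.43:1 IMAX into 4429×4429 spans the width: 4429.00 × 3097.20.
The square canvas is height-limited in 3207×2138, giving 2138.00 × 2138.00; scale factor 0.4827.
So the video's height is 3097.20 × 0.4827 ≈ 1495.10.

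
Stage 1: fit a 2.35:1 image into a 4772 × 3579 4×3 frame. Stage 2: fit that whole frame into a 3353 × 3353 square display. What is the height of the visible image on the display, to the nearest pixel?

First fit — 2.35:1 into 4772×3579 spans the width: 4772.00 × 2030.64.
The 4×3 canvas is width-limited in 3353×3353, giving 3353.00 × 2514.75; scale factor 0.7026.
Applying the same ×0.7026: 2030.64 → 1426.81.

1427 px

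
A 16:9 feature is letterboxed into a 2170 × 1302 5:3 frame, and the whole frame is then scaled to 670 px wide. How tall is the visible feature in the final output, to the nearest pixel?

377 px

Fitted into 2170×1302, the feature spans the width; its height is 2170 × 9/16 ≈ 1220.62 px.
Scaling 2170 → 670 is ×0.3088, so the height becomes 1220.62 × 0.3088 ≈ 376.88 px.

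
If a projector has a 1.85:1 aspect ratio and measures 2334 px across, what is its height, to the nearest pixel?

1262 px

2334 / 1.850 = 1261.62.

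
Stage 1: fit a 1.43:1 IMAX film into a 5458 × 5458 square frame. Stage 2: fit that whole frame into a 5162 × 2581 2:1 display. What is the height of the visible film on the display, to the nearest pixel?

1805 px

First fit — 1.43:1 IMAX into 5458×5458 spans the width: 5458.00 × 3816.78.
Second fit — the square canvas into 5162×2581 spans the height: 2581.00 × 2581.00 (×0.4729 from 5458×5458).
The film scales with it: height 3816.78 × 0.4729 ≈ 1804.90.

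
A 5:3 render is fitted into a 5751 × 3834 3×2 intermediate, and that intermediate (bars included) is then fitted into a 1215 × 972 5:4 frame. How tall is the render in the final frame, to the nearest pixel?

729 px

5:3 in 5751×3834: fills the width, so the render is 5751.00 × 3450.60.
Second fit — the 3×2 canvas into 1215×972 spans the width: 1215.00 × 810.00 (×0.2113 from 5751×3834).
So the render's height is 3450.60 × 0.2113 ≈ 729.00.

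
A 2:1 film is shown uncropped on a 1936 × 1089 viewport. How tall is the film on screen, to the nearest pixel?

2:1 is wider than 16×9, so it spans the full width.
That makes the image 968.00 px tall (1936 × 1/2).

968 px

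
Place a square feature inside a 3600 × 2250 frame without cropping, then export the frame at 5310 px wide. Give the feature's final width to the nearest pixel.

3319 px

Fitted into 3600×2250, the feature spans the height; its width is 2250 × 1/1 ≈ 2250.00 px.
The frame scales by 5310/3600 = 1.4750; 2250.00 × 1.4750 ≈ 3318.75 px.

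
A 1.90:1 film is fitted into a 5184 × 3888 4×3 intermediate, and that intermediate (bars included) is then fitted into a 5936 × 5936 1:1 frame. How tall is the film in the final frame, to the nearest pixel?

Inside the 5184×3888 canvas the film is width-limited at 5184.00 × 2728.42.
The 4×3 canvas is width-limited in 5936×5936, giving 5936.00 × 4452.00; scale factor 1.1451.
The film scales with it: height 2728.42 × 1.1451 ≈ 3124.21.

3124 px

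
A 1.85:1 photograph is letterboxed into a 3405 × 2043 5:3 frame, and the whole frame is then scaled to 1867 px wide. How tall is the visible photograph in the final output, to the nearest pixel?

In the 3405×2043 frame the photograph fills the width: height = 3405 / 1.850 ≈ 1840.54 px.
Scaling 3405 → 1867 is ×0.5483, so the height becomes 1840.54 × 0.5483 ≈ 1009.19 px.

1009 px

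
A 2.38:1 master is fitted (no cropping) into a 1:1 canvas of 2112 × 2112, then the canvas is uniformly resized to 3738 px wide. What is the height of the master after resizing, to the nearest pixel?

Fitted into 2112×2112, the master spans the width; its height is 2112 / 2.380 ≈ 887.39 px.
Resizing to 3738 px wide multiplies everything by 1.7699: 887.39 → 1570.59 px.

1571 px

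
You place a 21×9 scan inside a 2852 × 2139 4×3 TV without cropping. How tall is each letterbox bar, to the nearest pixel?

458 px

Since 2.333 > 1.333, the scan is width-limited.
That makes the image 1222.29 px tall (2852 × 9/21).
Black = 2139 − 1222.29 = 916.71 px, or 458.36 per bar.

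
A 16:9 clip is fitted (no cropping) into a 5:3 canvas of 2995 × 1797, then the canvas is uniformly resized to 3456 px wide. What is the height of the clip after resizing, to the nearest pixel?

1944 px

Fitted into 2995×1797, the clip spans the width; its height is 2995 × 9/16 ≈ 1684.69 px.
The frame scales by 3456/2995 = 1.1539; 1684.69 × 1.1539 ≈ 1944.00 px.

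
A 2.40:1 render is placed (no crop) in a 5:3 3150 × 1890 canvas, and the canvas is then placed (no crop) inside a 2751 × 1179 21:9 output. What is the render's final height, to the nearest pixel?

819 px

First fit — 2.40:1 into 3150×1890 spans the width: 3150.00 × 1312.50.
5:3 in 2751×1179: fills the height, so the intermediate becomes 1965.00 × 1179.00 — a scale of ×0.6238.
Applying the same ×0.6238: 1312.50 → 818.75.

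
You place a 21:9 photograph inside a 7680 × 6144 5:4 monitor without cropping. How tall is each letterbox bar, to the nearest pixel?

1426 px

21:9 is wider than 5:4, so it spans the full width.
Content height = 7680 × 9/21 ≈ 3291.43 px.
Leftover height: 6144 − 3291.43 = 2852.57 px → 1426.29 each side.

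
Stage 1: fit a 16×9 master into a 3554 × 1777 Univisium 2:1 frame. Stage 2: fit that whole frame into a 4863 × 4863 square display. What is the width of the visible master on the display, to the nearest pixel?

Inside the 3554×1777 canvas the master is height-limited at 3159.11 × 1777.00.
The Univisium 2:1 canvas is width-limited in 4863×4863, giving 4863.00 × 2431.50; scale factor 1.3683.
So the master's width is 3159.11 × 1.3683 ≈ 4322.67.

4323 px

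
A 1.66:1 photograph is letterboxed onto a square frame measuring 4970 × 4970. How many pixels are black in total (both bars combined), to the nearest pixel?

9820840 pixels

1.66:1 (1.660) > square (1.000), so the photograph fills the width.
The photograph is 4970 / 1.660 ≈ 2993.9759 px tall.
Leftover height: 4970 − 2993.9759 = 1976.0241 px.
That's 1976.0241 × 4970 ≈ 9820840 black pixels.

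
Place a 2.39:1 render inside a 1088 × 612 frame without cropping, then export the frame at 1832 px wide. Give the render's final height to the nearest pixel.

In the 1088×612 frame the render fills the width: height = 1088 / 2.390 ≈ 455.23 px.
Scaling 1088 → 1832 is ×1.6838, so the height becomes 455.23 × 1.6838 ≈ 766.53 px.

767 px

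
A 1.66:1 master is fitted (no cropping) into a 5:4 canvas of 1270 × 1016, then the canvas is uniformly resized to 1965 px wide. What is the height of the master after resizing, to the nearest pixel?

1184 px

Fitted into 1270×1016, the master spans the width; its height is 1270 / 1.660 ≈ 765.06 px.
Scaling 1270 → 1965 is ×1.5472, so the height becomes 765.06 × 1.5472 ≈ 1183.73 px.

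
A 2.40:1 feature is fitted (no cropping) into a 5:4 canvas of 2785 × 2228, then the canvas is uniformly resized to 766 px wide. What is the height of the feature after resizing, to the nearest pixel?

Fitted into 2785×2228, the feature spans the width; its height is 2785 / 2.400 ≈ 1160.42 px.
The frame scales by 766/2785 = 0.2750; 1160.42 × 0.2750 ≈ 319.17 px.

319 px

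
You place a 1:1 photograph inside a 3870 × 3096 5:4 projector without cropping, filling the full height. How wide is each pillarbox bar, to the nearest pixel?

387 px

Content width = 3096 × 1/1 ≈ 3096.00 px.
Leftover width: 3870 − 3096.00 = 774.00 px → 387.00 each side.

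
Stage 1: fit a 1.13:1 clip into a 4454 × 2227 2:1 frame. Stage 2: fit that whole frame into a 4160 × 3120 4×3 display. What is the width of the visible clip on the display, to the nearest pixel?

2350 px

1.13:1 in 4454×2227: fills the height, so the clip is 2516.51 × 2227.00.
The 2:1 canvas is width-limited in 4160×3120, giving 4160.00 × 2080.00; scale factor 0.9340.
Applying the same ×0.9340: 2516.51 → 2350.40.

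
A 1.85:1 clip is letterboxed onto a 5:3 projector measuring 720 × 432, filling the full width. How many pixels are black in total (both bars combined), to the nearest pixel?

30824 pixels

That makes the image 389.1892 px tall (720 / 1.850).
Leftover height: 432 − 389.1892 = 42.8108 px.
That's 42.8108 × 720 ≈ 30824 black pixels.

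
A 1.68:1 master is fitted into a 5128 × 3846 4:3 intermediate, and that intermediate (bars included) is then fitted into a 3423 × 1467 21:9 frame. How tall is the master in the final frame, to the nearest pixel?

Inside the 5128×3846 canvas the master is width-limited at 5128.00 × 3052.38.
4:3 in 3423×1467: fills the height, so the intermediate becomes 1956.00 × 1467.00 — a scale of ×0.3814.
The master scales with it: height 3052.38 × 0.3814 ≈ 1164.29.

1164 px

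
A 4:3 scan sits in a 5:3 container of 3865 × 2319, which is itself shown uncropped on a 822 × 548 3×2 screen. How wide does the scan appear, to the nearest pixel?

658 px

First fit — 4:3 into 3865×2319 spans the height: 3092.00 × 2319.00.
Second fit — the 5:3 canvas into 822×548 spans the width: 822.00 × 493.20 (×0.2127 from 3865×2319).
The scan scales with it: width 3092.00 × 0.2127 ≈ 657.60.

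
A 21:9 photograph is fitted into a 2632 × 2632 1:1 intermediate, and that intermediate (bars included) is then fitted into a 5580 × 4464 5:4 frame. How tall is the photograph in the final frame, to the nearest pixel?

1913 px

Inside the 2632×2632 canvas the photograph is width-limited at 2632.00 × 1128.00.
Second fit — the 1:1 canvas into 5580×4464 spans the height: 4464.00 × 4464.00 (×1.6960 from 2632×2632).
The photograph scales with it: height 1128.00 × 1.6960 ≈ 1913.14.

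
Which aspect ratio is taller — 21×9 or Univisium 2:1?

Univisium 2:1

21×9 = 2.333 and Univisium 2:1 = 2; 2.333 > 2. The smaller width-to-height ratio is the taller frame.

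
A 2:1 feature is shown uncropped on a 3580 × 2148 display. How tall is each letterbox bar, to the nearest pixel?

Since 2.000 > 1.667, the feature is width-limited.
Content height = 3580 × 1/2 ≈ 1790.00 px.
2148 − 1790.00 = 358.00 px of bars (179.00 each).

179 px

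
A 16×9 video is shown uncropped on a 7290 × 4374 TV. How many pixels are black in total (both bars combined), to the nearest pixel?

16×9 is wider than 5:3, so it spans the full width.
The video is 7290 × 9/16 ≈ 4100.6250 px tall.
Leftover height: 4374 − 4100.6250 = 273.3750 px.
Bar area = 273.3750 × 7290 ≈ 1992904 px.

1992904 pixels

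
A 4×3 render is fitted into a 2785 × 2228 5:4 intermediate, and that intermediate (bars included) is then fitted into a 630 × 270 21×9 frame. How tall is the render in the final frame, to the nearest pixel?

First fit — 4×3 into 2785×2228 spans the width: 2785.00 × 2088.75.
Second fit — the 5:4 canvas into 630×270 spans the height: 337.50 × 270.00 (×0.1212 from 2785×2228).
The render scales with it: height 2088.75 × 0.1212 ≈ 253.12.

253 px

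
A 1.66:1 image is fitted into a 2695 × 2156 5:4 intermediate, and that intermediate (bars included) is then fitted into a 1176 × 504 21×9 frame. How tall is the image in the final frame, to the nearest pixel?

Inside the 2695×2156 canvas the image is width-limited at 2695.00 × 1623.49.
5:4 in 1176×504: fills the height, so the intermediate becomes 630.00 × 504.00 — a scale of ×0.2338.
Applying the same ×0.2338: 1623.49 → 379.52.

380 px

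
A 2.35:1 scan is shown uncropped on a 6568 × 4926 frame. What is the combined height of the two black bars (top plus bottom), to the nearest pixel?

Since 2.350 > 1.333, the scan is width-limited.
That makes the image 2794.89 px tall (6568 / 2.350).
Leftover height: 4926 − 2794.89 = 2131.11 px.

2131 px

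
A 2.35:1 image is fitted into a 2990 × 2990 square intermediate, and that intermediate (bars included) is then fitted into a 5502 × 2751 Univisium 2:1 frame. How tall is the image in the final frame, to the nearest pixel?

First fit — 2.35:1 into 2990×2990 spans the width: 2990.00 × 1272.34.
square in 5502×2751: fills the height, so the intermediate becomes 2751.00 × 2751.00 — a scale of ×0.9201.
So the image's height is 1272.34 × 0.9201 ≈ 1170.64.

1171 px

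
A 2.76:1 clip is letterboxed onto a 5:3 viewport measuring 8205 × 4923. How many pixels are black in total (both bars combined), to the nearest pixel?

2.76:1 is wider than 5:3, so it spans the full width.
The clip is 8205 / 2.760 ≈ 2972.8261 px tall.
Leftover height: 4923 − 2972.8261 = 1950.1739 px.
Bar area = 1950.1739 × 8205 ≈ 16001177 px.

16001177 pixels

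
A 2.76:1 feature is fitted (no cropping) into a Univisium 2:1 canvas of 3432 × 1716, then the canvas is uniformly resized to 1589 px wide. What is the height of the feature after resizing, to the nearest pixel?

Fitted into 3432×1716, the feature spans the width; its height is 3432 / 2.760 ≈ 1243.48 px.
Scaling 3432 → 1589 is ×0.4630, so the height becomes 1243.48 × 0.4630 ≈ 575.72 px.

576 px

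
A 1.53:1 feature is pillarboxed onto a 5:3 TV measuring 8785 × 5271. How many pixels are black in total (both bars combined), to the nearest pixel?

1.53:1 is narrower than 5:3, so it spans the full height.
The feature is 5271 × 1.530 ≈ 8064.6300 px wide.
Black = 8785 − 8064.6300 = 720.3700 px.
Bar area = 720.3700 × 5271 ≈ 3797070 px.

3797070 pixels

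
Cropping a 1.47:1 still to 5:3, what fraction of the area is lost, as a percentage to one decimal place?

5:3 is wider than 1.47:1, so the crop keeps the full width and trims the height.
Fraction kept = (1.470)/(1.667) ≈ 88.20%, so 11.80% is lost.

11.8%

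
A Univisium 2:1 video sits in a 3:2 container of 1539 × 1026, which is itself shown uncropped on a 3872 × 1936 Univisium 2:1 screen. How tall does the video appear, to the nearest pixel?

Univisium 2:1 in 1539×1026: fills the width, so the video is 1539.00 × 769.50.
Second fit — the 3:2 canvas into 3872×1936 spans the height: 2904.00 × 1936.00 (×1.8869 from 1539×1026).
So the video's height is 769.50 × 1.8869 ≈ 1452.00.

1452 px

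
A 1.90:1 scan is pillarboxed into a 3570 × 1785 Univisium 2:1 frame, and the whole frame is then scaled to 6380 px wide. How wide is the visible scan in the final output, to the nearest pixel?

At 3570×1785 the scan is height-limited, so width = 1785 × 1.900 ≈ 3391.50 px.
The frame scales by 6380/3570 = 1.7871; 3391.50 × 1.7871 ≈ 6061.00 px.

6061 px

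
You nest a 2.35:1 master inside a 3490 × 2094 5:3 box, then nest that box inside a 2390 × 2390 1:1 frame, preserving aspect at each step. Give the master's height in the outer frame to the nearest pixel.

1017 px

Inside the 3490×2094 canvas the master is width-limited at 3490.00 × 1485.11.
Second fit — the 5:3 canvas into 2390×2390 spans the width: 2390.00 × 1434.00 (×0.6848 from 3490×2094).
So the master's height is 1485.11 × 0.6848 ≈ 1017.02.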